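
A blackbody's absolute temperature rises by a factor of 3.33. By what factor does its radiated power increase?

P ∝ T⁴, so the power scales as (3.33)⁴ = 123.

factor ≈ 123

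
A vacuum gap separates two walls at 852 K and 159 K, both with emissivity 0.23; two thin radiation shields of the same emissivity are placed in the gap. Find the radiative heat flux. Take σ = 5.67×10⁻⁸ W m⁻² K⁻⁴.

Each of the 3 gaps contributes resistance (2/ε − 1) = 2/0.23 − 1 = 7.696; total = 23.09.
q = σ(T₁⁴ − T₂⁴) / 23.09 = 5.67×10⁻⁸ × 5.26×10^11 / 23.09 = 1290 W/m².

q ≈ 1290 W/m²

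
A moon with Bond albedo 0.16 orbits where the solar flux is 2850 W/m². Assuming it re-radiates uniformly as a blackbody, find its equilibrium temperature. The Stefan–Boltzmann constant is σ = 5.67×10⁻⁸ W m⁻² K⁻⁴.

Power absorbed = (1−a)S·πR²; power emitted = 4πR²σT⁴. Equating and cancelling πR²:
T = ((1−a)S / 4σ)^(1/4) = (2390 / (4 × 5.67×10⁻⁸))^(1/4) = (1.06×10^10)^(1/4).
T = 321 K.

T ≈ 321 K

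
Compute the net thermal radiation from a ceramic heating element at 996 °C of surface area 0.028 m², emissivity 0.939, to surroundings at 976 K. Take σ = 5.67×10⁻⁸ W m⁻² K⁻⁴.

Convert: 996 °C = 1269 K.
Q = εσA(T⁴ − T_s⁴). T⁴ − T_s⁴ = (1269)⁴ − (976)⁴ = 2.59×10^12 − 9.07×10^11 = 1.69×10^12 K⁴.
Q = 0.939 × 5.67×10⁻⁸ × 0.0280 × 1.69×10^12 = 2510 W.

Q ≈ 2510 W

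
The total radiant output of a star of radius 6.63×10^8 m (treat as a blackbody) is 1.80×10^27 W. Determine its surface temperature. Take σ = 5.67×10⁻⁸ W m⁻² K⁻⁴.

T ≈ 8710 K

A = 4πr² = 4π × (6.63×10^8)² = 5.52×10^18 m².
From P = σAT⁴, T = (P / σA)^(1/4) = (1.80×10^27 / (5.67×10⁻⁸ × 5.52×10^18))^(1/4).
T = (5.75×10^15)^(1/4) = 8710 K.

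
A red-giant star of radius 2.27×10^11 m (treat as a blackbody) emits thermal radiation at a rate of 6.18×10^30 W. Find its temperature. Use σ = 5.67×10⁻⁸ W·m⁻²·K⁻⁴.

T ≈ 3600 K

A = 4πr² = 4π × (2.27×10^11)² = 6.48×10^23 m².
From P = σAT⁴, T = (P / σA)^(1/4) = (6.18×10^30 / (5.67×10⁻⁸ × 6.48×10^23))^(1/4).
T = (1.68×10^14)^(1/4) = 3600 K.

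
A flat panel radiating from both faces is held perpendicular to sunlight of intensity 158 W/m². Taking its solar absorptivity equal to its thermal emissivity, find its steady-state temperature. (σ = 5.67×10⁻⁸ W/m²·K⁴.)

Absorbed flux αS = emitted flux 2εσT⁴ per unit area; with α = ε this gives T = (S/2σ)^(1/4).
T = (158 / (2 × 5.67×10⁻⁸))^(1/4) = (1.39×10^9)^(1/4).
T = 193 K.

T ≈ 193 K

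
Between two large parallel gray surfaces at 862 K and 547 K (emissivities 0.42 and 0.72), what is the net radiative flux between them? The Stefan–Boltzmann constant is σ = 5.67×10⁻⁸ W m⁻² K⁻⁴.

q ≈ 9470 W/m²

For two large parallel gray plates, q = σ(T₁⁴ − T₂⁴) / (1/ε₁ + 1/ε₂ − 1).
1/ε₁ + 1/ε₂ − 1 = 1/0.42 + 1/0.72 − 1 = 2.770.
T₁⁴ − T₂⁴ = 5.52×10^11 − 8.95×10^10 = 4.63×10^11 K⁴.
q = 5.67×10⁻⁸ × 4.63×10^11 / 2.770 = 9470 W/m².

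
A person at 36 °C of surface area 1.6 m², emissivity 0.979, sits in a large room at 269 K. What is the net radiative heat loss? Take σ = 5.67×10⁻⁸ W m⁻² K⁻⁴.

Q ≈ 345 W

Convert: 36 °C = 309 K.
Q = εσA(T⁴ − T_s⁴). T⁴ − T_s⁴ = (309)⁴ − (269)⁴ = 9.12×10^9 − 5.24×10^9 = 3.88×10^9 K⁴.
Q = 0.979 × 5.67×10⁻⁸ × 1.60 × 3.88×10^9 = 345 W.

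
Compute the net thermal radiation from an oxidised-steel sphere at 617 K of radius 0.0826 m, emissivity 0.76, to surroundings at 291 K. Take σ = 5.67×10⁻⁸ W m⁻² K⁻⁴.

A = 4πr² = 4π × (0.0826)² = 0.0857 m².
Q = εσA(T⁴ − T_s⁴). T⁴ − T_s⁴ = (617)⁴ − (291)⁴ = 1.45×10^11 − 7.17×10^9 = 1.38×10^11 K⁴.
Q = 0.76 × 5.67×10⁻⁸ × 0.0857 × 1.38×10^11 = 509 W.

Q ≈ 509 W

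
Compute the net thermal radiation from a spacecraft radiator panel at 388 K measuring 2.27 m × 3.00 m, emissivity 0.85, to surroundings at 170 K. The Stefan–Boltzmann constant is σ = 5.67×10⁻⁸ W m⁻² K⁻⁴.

Q ≈ 7160 W

A = 2.27 × 3.00 = 6.81 m².
Q = εσA(T⁴ − T_s⁴). T⁴ − T_s⁴ = (388)⁴ − (170)⁴ = 2.27×10^10 − 8.35×10^8 = 2.18×10^10 K⁴.
Q = 0.85 × 5.67×10⁻⁸ × 6.81 × 2.18×10^10 = 7160 W.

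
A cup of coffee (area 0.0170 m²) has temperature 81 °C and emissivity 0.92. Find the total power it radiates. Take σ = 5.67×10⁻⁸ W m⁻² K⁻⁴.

81 °C = 354 K.
P = εσAT⁴ = 0.92 × 5.67×10⁻⁸ × 0.0170 × (354)⁴ = 0.92 × 5.67×10⁻⁸ × 0.0170 × 1.57×10^10.
P = 13.9 W.

P ≈ 13.9 W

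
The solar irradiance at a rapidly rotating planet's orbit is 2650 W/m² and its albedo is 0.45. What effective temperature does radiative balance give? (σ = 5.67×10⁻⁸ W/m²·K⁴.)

Power absorbed = (1−a)S·πR²; power emitted = 4πR²σT⁴. Equating and cancelling πR²:
T = ((1−a)S / 4σ)^(1/4) = (1460 / (4 × 5.67×10⁻⁸))^(1/4) = (6.43×10^9)^(1/4).
T = 283 K.

T ≈ 283 K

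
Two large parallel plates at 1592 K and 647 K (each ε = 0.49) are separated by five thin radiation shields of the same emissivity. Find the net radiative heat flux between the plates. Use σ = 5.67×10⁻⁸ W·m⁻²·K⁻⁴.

q ≈ 19200 W/m²

Each of the 6 gaps contributes resistance (2/ε − 1) = 2/0.49 − 1 = 3.082; total = 18.49.
q = σ(T₁⁴ − T₂⁴) / 18.49 = 5.67×10⁻⁸ × 6.25×10^12 / 18.49 = 19200 W/m².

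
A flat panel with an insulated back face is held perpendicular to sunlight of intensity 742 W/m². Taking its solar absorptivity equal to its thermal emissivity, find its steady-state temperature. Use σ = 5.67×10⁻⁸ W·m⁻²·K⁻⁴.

T ≈ 338 K

Absorbed flux αS = emitted flux εσT⁴ (one radiating face); with α = ε, T = (S/σ)^(1/4).
T = (742 / 5.67×10⁻⁸)^(1/4) = (1.31×10^10)^(1/4).
T = 338 K.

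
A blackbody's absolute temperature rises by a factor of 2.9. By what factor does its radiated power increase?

P ∝ T⁴, so the power scales as (2.9)⁴ = 70.7.

factor ≈ 70.7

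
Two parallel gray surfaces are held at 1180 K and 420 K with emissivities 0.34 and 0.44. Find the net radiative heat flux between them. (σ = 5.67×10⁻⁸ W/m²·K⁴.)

For two large parallel gray plates, q = σ(T₁⁴ − T₂⁴) / (1/ε₁ + 1/ε₂ − 1).
1/ε₁ + 1/ε₂ − 1 = 1/0.34 + 1/0.44 − 1 = 4.214.
T₁⁴ − T₂⁴ = 1.94×10^12 − 3.11×10^10 = 1.91×10^12 K⁴.
q = 5.67×10⁻⁸ × 1.91×10^12 / 4.214 = 25700 W/m².

q ≈ 25700 W/m²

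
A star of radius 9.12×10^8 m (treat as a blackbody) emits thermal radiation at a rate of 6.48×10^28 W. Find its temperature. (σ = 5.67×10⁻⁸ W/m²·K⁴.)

A = 4πr² = 4π × (9.12×10^8)² = 1.05×10^19 m².
From P = σAT⁴, T = (P / σA)^(1/4) = (6.48×10^28 / (5.67×10⁻⁸ × 1.05×10^19))^(1/4).
T = (1.09×10^17)^(1/4) = 18200 K.

T ≈ 18200 K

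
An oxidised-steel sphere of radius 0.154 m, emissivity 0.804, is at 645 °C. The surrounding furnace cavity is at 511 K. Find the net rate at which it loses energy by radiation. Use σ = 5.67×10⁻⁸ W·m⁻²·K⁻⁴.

A = 4πr² = 4π × (0.154)² = 0.298 m².
Convert: 645 °C = 918 K.
Q = εσA(T⁴ − T_s⁴). T⁴ − T_s⁴ = (918)⁴ − (511)⁴ = 7.10×10^11 − 6.82×10^10 = 6.42×10^11 K⁴.
Q = 0.804 × 5.67×10⁻⁸ × 0.298 × 6.42×10^11 = 8720 W.

Q ≈ 8720 W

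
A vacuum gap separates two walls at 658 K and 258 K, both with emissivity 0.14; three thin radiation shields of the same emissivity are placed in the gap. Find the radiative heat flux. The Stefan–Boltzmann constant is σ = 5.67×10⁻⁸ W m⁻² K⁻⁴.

Each of the 4 gaps contributes resistance (2/ε − 1) = 2/0.14 − 1 = 13.29; total = 53.14.
q = σ(T₁⁴ − T₂⁴) / 53.14 = 5.67×10⁻⁸ × 1.83×10^11 / 53.14 = 195 W/m².

q ≈ 195 W/m²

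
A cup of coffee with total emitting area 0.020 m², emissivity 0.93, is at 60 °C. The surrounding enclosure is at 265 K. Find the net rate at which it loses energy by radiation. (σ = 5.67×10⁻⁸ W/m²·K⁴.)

Convert: 60 °C = 333 K.
Q = εσA(T⁴ − T_s⁴). T⁴ − T_s⁴ = (333)⁴ − (265)⁴ = 1.23×10^10 − 4.93×10^9 = 7.36×10^9 K⁴.
Q = 0.93 × 5.67×10⁻⁸ × 0.0200 × 7.36×10^9 = 7.77 W.

Q ≈ 7.77 W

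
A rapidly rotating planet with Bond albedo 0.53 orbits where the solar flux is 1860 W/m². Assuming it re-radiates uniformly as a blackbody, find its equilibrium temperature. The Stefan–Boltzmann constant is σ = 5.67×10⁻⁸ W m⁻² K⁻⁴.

Power absorbed = (1−a)S·πR²; power emitted = 4πR²σT⁴. Equating and cancelling πR²:
T = ((1−a)S / 4σ)^(1/4) = (874 / (4 × 5.67×10⁻⁸))^(1/4) = (3.85×10^9)^(1/4).
T = 249 K.

T ≈ 249 K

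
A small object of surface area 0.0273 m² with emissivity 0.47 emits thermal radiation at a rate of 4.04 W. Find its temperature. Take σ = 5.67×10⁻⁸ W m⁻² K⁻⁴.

T ≈ 273 K

From P = εσAT⁴, T = (P / εσA)^(1/4) = (4.04 / (0.47 × 5.67×10⁻⁸ × 0.0273))^(1/4).
T = (5.55×10^9)^(1/4) = 273 K.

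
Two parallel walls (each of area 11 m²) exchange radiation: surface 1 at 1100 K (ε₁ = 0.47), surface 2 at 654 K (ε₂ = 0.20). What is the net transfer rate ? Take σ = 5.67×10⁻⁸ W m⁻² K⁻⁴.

Q ≈ 1.30×10^5 W

For two large parallel gray plates, q = σ(T₁⁴ − T₂⁴) / (1/ε₁ + 1/ε₂ − 1).
1/ε₁ + 1/ε₂ − 1 = 1/0.47 + 1/0.20 − 1 = 6.128.
T₁⁴ − T₂⁴ = 1.46×10^12 − 1.83×10^11 = 1.28×10^12 K⁴.
q = 5.67×10⁻⁸ × 1.28×10^12 / 6.128 = 11900 W/m².
Q = q·A = 11900 × 11 = 1.30×10^5 W.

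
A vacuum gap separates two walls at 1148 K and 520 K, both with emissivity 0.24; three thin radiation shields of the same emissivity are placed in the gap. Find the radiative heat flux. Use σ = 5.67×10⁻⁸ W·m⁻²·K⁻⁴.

Each of the 4 gaps contributes resistance (2/ε − 1) = 2/0.24 − 1 = 7.333; total = 29.33.
q = σ(T₁⁴ − T₂⁴) / 29.33 = 5.67×10⁻⁸ × 1.66×10^12 / 29.33 = 3220 W/m².

q ≈ 3220 W/m²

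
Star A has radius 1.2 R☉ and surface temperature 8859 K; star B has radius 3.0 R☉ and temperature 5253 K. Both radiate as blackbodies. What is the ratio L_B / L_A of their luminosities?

L = 4πR²σT⁴ ∝ R²T⁴, so L_B/L_A = (3.0/1.2)² × (5253/8859)⁴ = 6.25 × 0.124 = 0.773.

L_B/L_A ≈ 0.773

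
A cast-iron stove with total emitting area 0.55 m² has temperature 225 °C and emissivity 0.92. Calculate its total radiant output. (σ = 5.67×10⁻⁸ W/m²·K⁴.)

225 °C = 498 K.
Stefan–Boltzmann: P = εσAT⁴ = 0.92 × 5.67×10⁻⁸ × 0.550 × (498)⁴ = 0.92 × 5.67×10⁻⁸ × 0.550 × 6.15×10^10.
P = 1760 W.

P ≈ 1760 W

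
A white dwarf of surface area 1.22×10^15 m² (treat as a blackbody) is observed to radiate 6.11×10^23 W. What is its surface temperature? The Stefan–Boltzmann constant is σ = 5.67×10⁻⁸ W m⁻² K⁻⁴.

T ≈ 9690 K

From P = σAT⁴, T = (P / σA)^(1/4) = (6.11×10^23 / (5.67×10⁻⁸ × 1.22×10^15))^(1/4).
T = (8.83×10^15)^(1/4) = 9690 K.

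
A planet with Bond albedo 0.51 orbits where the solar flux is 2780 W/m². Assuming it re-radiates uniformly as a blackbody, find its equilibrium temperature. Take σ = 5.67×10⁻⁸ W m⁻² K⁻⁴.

Power absorbed = (1−a)S·πR²; power emitted = 4πR²σT⁴. Equating and cancelling πR²:
T = ((1−a)S / 4σ)^(1/4) = (1360 / (4 × 5.67×10⁻⁸))^(1/4) = (6.01×10^9)^(1/4).
T = 278 K.

T ≈ 278 K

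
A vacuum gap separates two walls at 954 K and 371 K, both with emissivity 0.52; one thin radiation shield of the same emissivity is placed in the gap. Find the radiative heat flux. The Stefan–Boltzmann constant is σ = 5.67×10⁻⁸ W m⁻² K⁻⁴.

q ≈ 8060 W/m²

Each of the 2 gaps contributes resistance (2/ε − 1) = 2/0.52 − 1 = 2.846; total = 5.692.
q = σ(T₁⁴ − T₂⁴) / 5.692 = 5.67×10⁻⁸ × 8.09×10^11 / 5.692 = 8060 W/m².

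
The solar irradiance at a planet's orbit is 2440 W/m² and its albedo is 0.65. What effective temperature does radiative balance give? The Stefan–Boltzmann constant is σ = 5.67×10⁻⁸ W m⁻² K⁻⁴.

Power absorbed = (1−a)S·πR²; power emitted = 4πR²σT⁴. Equating and cancelling πR²:
T = ((1−a)S / 4σ)^(1/4) = (854 / (4 × 5.67×10⁻⁸))^(1/4) = (3.77×10^9)^(1/4).
T = 248 K.

T ≈ 248 K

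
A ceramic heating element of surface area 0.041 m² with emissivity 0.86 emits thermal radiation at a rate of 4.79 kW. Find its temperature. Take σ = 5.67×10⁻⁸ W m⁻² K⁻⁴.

T ≈ 1240 K

From P = εσAT⁴, T = (P / εσA)^(1/4) = (4790 / (0.86 × 5.67×10⁻⁸ × 0.0410))^(1/4).
T = (2.40×10^12)^(1/4) = 1240 K.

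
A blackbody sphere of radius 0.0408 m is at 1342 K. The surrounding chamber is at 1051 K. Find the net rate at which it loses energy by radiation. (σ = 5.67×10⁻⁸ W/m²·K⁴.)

Q ≈ 2400 W

A = 4πr² = 4π × (0.0408)² = 0.0209 m².
Q = σA(T⁴ − T_s⁴). T⁴ − T_s⁴ = (1342)⁴ − (1051)⁴ = 3.24×10^12 − 1.22×10^12 = 2.02×10^12 K⁴.
Q = 5.67×10⁻⁸ × 0.0209 × 2.02×10^12 = 2400 W.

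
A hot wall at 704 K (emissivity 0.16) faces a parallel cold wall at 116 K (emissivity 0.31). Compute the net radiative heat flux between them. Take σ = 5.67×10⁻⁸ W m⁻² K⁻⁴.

q ≈ 1640 W/m²

For two large parallel gray plates, q = σ(T₁⁴ − T₂⁴) / (1/ε₁ + 1/ε₂ − 1).
1/ε₁ + 1/ε₂ − 1 = 1/0.16 + 1/0.31 − 1 = 8.476.
T₁⁴ − T₂⁴ = 2.46×10^11 − 1.81×10^8 = 2.45×10^11 K⁴.
q = 5.67×10⁻⁸ × 2.45×10^11 / 8.476 = 1640 W/m².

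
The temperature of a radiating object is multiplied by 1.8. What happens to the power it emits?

factor ≈ 10.5

P ∝ T⁴, so the power scales as (1.8)⁴ = 10.5.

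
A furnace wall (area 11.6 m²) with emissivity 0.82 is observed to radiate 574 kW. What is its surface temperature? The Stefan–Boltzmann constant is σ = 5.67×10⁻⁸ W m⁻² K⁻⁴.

T ≈ 1020 K

From P = εσAT⁴, T = (P / εσA)^(1/4) = (5.74×10^5 / (0.82 × 5.67×10⁻⁸ × 11.6))^(1/4).
T = (1.06×10^12)^(1/4) = 1020 K.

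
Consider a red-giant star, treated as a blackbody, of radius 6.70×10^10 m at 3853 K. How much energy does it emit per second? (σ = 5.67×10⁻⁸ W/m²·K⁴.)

A = 4πr² = 4π × (6.70×10^10)² = 5.64×10^22 m².
P = σAT⁴ = 5.67×10⁻⁸ × 5.64×10^22 × (3853)⁴ = 5.67×10⁻⁸ × 5.64×10^22 × 2.20×10^14.
P = 7.05×10^29 W.

P ≈ 7.05×10^29 W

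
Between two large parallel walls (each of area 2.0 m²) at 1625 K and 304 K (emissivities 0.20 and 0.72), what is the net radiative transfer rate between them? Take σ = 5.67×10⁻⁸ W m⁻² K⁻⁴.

For two large parallel gray plates, q = σ(T₁⁴ − T₂⁴) / (1/ε₁ + 1/ε₂ − 1).
1/ε₁ + 1/ε₂ − 1 = 1/0.20 + 1/0.72 − 1 = 5.389.
T₁⁴ − T₂⁴ = 6.97×10^12 − 8.54×10^9 = 6.96×10^12 K⁴.
q = 5.67×10⁻⁸ × 6.96×10^12 / 5.389 = 73300 W/m².
Q = q·A = 73300 × 2.0 = 1.47×10^5 W.

Q ≈ 1.47×10^5 W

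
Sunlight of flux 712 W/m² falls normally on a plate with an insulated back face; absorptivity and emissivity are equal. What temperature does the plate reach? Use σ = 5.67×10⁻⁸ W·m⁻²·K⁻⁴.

Absorbed flux αS = emitted flux εσT⁴ (one radiating face); with α = ε, T = (S/σ)^(1/4).
T = (712 / 5.67×10⁻⁸)^(1/4) = (1.26×10^10)^(1/4).
T = 335 K.

T ≈ 335 K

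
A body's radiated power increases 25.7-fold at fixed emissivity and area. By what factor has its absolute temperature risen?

factor ≈ 2.25

P ∝ T⁴ ⇒ T ∝ P^(1/4), so T scales by (25.7)^(1/4) = 2.25.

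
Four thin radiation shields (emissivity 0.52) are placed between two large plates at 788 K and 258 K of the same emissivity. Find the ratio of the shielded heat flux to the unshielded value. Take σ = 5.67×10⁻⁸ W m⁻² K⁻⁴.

ratio ≈ 0.200

With N identical shields there are N+1 = 5 gaps in series, each with the same radiative resistance, so the flux falls to 1/(N+1) of its unshielded value.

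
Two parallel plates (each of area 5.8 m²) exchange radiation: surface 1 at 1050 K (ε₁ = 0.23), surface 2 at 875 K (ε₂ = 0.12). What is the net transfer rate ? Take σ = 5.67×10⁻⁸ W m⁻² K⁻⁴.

For two large parallel gray plates, q = σ(T₁⁴ − T₂⁴) / (1/ε₁ + 1/ε₂ − 1).
1/ε₁ + 1/ε₂ − 1 = 1/0.23 + 1/0.12 − 1 = 11.68.
T₁⁴ − T₂⁴ = 1.22×10^12 − 5.86×10^11 = 6.29×10^11 K⁴.
q = 5.67×10⁻⁸ × 6.29×10^11 / 11.68 = 3050 W/m².
Q = q·A = 3050 × 5.8 = 17700 W.

Q ≈ 17700 W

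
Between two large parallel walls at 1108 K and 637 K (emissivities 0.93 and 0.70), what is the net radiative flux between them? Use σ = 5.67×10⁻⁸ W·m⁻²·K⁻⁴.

q ≈ 50600 W/m²

For two large parallel gray plates, q = σ(T₁⁴ − T₂⁴) / (1/ε₁ + 1/ε₂ − 1).
1/ε₁ + 1/ε₂ − 1 = 1/0.93 + 1/0.70 − 1 = 1.504.
T₁⁴ − T₂⁴ = 1.51×10^12 − 1.65×10^11 = 1.34×10^12 K⁴.
q = 5.67×10⁻⁸ × 1.34×10^12 / 1.504 = 50600 W/m².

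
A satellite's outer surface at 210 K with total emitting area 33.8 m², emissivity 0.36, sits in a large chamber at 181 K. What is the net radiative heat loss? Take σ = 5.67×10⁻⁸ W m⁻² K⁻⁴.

Q = εσA(T⁴ − T_s⁴). T⁴ − T_s⁴ = (210)⁴ − (181)⁴ = 1.94×10^9 − 1.07×10^9 = 8.72×10^8 K⁴.
Q = 0.36 × 5.67×10⁻⁸ × 33.8 × 8.72×10^8 = 601 W.

Q ≈ 601 W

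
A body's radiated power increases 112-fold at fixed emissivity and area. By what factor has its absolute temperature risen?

factor ≈ 3.25

P ∝ T⁴ ⇒ T ∝ P^(1/4), so T scales by (112)^(1/4) = 3.25.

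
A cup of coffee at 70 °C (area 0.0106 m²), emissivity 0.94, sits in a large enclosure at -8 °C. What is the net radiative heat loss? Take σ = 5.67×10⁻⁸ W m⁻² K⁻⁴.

Convert: 70 °C = 343 K; -8 °C = 265 K.
Q = εσA(T⁴ − T_s⁴). T⁴ − T_s⁴ = (343)⁴ − (265)⁴ = 1.38×10^10 − 4.93×10^9 = 8.91×10^9 K⁴.
Q = 0.94 × 5.67×10⁻⁸ × 0.0106 × 8.91×10^9 = 5.03 W.

Q ≈ 5.03 W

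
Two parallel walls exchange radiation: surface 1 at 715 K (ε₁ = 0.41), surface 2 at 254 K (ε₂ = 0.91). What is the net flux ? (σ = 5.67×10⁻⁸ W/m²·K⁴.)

q ≈ 5750 W/m²

For two large parallel gray plates, q = σ(T₁⁴ − T₂⁴) / (1/ε₁ + 1/ε₂ − 1).
1/ε₁ + 1/ε₂ − 1 = 1/0.41 + 1/0.91 − 1 = 2.538.
T₁⁴ − T₂⁴ = 2.61×10^11 − 4.16×10^9 = 2.57×10^11 K⁴.
q = 5.67×10⁻⁸ × 2.57×10^11 / 2.538 = 5750 W/m².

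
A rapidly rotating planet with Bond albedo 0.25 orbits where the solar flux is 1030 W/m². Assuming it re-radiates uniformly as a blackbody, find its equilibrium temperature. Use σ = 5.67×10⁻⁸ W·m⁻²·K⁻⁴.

T ≈ 242 K

Power absorbed = (1−a)S·πR²; power emitted = 4πR²σT⁴. Equating and cancelling πR²:
T = ((1−a)S / 4σ)^(1/4) = (772 / (4 × 5.67×10⁻⁸))^(1/4) = (3.41×10^9)^(1/4).
T = 242 K.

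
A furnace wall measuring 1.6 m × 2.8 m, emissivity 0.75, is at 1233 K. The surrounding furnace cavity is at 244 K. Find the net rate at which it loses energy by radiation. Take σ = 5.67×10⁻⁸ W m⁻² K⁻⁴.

A = 1.6 × 2.8 = 4.48 m².
Q = εσA(T⁴ − T_s⁴). T⁴ − T_s⁴ = (1233)⁴ − (244)⁴ = 2.31×10^12 − 3.54×10^9 = 2.31×10^12 K⁴.
Q = 0.75 × 5.67×10⁻⁸ × 4.48 × 2.31×10^12 = 4.40×10^5 W.

Q ≈ 4.40×10^5 W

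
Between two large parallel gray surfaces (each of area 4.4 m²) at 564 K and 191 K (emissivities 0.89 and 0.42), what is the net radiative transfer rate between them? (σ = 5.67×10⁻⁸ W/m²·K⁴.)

For two large parallel gray plates, q = σ(T₁⁴ − T₂⁴) / (1/ε₁ + 1/ε₂ − 1).
1/ε₁ + 1/ε₂ − 1 = 1/0.89 + 1/0.42 − 1 = 2.505.
T₁⁴ − T₂⁴ = 1.01×10^11 − 1.33×10^9 = 9.99×10^10 K⁴.
q = 5.67×10⁻⁸ × 9.99×10^10 / 2.505 = 2260 W/m².
Q = q·A = 2260 × 4.4 = 9950 W.

Q ≈ 9950 W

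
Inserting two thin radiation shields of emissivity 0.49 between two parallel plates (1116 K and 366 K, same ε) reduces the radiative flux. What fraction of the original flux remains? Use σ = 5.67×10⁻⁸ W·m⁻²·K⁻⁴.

ratio ≈ 0.333

With N identical shields there are N+1 = 3 gaps in series, each with the same radiative resistance, so the flux falls to 1/(N+1) of its unshielded value.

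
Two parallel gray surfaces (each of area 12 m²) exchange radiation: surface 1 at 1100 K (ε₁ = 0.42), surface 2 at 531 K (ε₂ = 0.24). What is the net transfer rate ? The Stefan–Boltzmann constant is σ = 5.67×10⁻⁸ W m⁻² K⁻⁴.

Q ≈ 1.70×10^5 W

For two large parallel gray plates, q = σ(T₁⁴ − T₂⁴) / (1/ε₁ + 1/ε₂ − 1).
1/ε₁ + 1/ε₂ − 1 = 1/0.42 + 1/0.24 − 1 = 5.548.
T₁⁴ − T₂⁴ = 1.46×10^12 − 7.95×10^10 = 1.38×10^12 K⁴.
q = 5.67×10⁻⁸ × 1.38×10^12 / 5.548 = 14200 W/m².
Q = q·A = 14200 × 12 = 1.70×10^5 W.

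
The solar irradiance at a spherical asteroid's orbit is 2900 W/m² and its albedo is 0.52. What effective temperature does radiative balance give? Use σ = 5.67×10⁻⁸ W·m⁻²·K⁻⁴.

Power absorbed = (1−a)S·πR²; power emitted = 4πR²σT⁴. Equating and cancelling πR²:
T = ((1−a)S / 4σ)^(1/4) = (1390 / (4 × 5.67×10⁻⁸))^(1/4) = (6.14×10^9)^(1/4).
T = 280 K.

T ≈ 280 K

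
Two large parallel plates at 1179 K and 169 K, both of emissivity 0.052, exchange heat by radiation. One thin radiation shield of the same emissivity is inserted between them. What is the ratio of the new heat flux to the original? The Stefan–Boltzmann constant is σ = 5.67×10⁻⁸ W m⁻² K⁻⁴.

ratio ≈ 0.500

With N identical shields there are N+1 = 2 gaps in series, each with the same radiative resistance, so the flux falls to 1/(N+1) of its unshielded value.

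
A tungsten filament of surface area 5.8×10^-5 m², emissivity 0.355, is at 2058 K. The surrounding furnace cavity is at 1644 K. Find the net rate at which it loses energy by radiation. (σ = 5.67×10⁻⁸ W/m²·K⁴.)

Q ≈ 12.4 W

Q = εσA(T⁴ − T_s⁴). T⁴ − T_s⁴ = (2058)⁴ − (1644)⁴ = 1.79×10^13 − 7.30×10^12 = 1.06×10^13 K⁴.
Q = 0.355 × 5.67×10⁻⁸ × 5.80×10^-5 × 1.06×10^13 = 12.4 W.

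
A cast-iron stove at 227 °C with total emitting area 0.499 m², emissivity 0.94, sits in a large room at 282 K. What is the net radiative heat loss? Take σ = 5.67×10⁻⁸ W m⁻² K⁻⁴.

Q ≈ 1490 W

Convert: 227 °C = 500 K.
Q = εσA(T⁴ − T_s⁴). T⁴ − T_s⁴ = (500)⁴ − (282)⁴ = 6.25×10^10 − 6.32×10^9 = 5.62×10^10 K⁴.
Q = 0.94 × 5.67×10⁻⁸ × 0.499 × 5.62×10^10 = 1490 W.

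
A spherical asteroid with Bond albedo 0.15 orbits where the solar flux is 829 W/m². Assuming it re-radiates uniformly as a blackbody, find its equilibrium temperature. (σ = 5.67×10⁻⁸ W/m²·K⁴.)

Power absorbed = (1−a)S·πR²; power emitted = 4πR²σT⁴. Equating and cancelling πR²:
T = ((1−a)S / 4σ)^(1/4) = (705 / (4 × 5.67×10⁻⁸))^(1/4) = (3.11×10^9)^(1/4).
T = 236 K.

T ≈ 236 K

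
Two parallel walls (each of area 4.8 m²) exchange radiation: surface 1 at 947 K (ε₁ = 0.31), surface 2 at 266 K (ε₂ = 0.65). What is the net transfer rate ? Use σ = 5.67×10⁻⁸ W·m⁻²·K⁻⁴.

For two large parallel gray plates, q = σ(T₁⁴ − T₂⁴) / (1/ε₁ + 1/ε₂ − 1).
1/ε₁ + 1/ε₂ − 1 = 1/0.31 + 1/0.65 − 1 = 3.764.
T₁⁴ − T₂⁴ = 8.04×10^11 − 5.01×10^9 = 7.99×10^11 K⁴.
q = 5.67×10⁻⁸ × 7.99×10^11 / 3.764 = 12000 W/m².
Q = q·A = 12000 × 4.8 = 57800 W.

Q ≈ 57800 W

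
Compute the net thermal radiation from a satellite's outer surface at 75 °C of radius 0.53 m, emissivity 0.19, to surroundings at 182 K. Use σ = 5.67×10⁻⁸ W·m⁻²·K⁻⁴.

A = 4πr² = 4π × (0.53)² = 3.53 m².
Convert: 75 °C = 348 K.
Q = εσA(T⁴ − T_s⁴). T⁴ − T_s⁴ = (348)⁴ − (182)⁴ = 1.47×10^10 − 1.10×10^9 = 1.36×10^10 K⁴.
Q = 0.19 × 5.67×10⁻⁸ × 3.53 × 1.36×10^10 = 516 W.

Q ≈ 516 W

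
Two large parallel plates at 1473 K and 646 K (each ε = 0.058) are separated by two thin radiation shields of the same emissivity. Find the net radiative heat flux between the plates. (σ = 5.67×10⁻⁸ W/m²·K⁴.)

q ≈ 2560 W/m²

Each of the 3 gaps contributes resistance (2/ε − 1) = 2/0.058 − 1 = 33.48; total = 100.4.
q = σ(T₁⁴ − T₂⁴) / 100.4 = 5.67×10⁻⁸ × 4.53×10^12 / 100.4 = 2560 W/m².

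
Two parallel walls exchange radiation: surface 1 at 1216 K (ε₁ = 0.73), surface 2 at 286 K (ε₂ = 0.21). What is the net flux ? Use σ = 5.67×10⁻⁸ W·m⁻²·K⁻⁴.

For two large parallel gray plates, q = σ(T₁⁴ − T₂⁴) / (1/ε₁ + 1/ε₂ − 1).
1/ε₁ + 1/ε₂ − 1 = 1/0.73 + 1/0.21 − 1 = 5.132.
T₁⁴ − T₂⁴ = 2.19×10^12 − 6.69×10^9 = 2.18×10^12 K⁴.
q = 5.67×10⁻⁸ × 2.18×10^12 / 5.132 = 24100 W/m².

q ≈ 24100 W/m²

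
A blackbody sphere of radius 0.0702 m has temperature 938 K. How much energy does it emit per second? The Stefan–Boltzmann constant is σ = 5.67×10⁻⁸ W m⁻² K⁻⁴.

A = 4πr² = 4π × (0.0702)² = 0.0619 m².
P = σAT⁴ = 5.67×10⁻⁸ × 0.0619 × (938)⁴ = 5.67×10⁻⁸ × 0.0619 × 7.74×10^11.
P = 2720 W.

P ≈ 2720 W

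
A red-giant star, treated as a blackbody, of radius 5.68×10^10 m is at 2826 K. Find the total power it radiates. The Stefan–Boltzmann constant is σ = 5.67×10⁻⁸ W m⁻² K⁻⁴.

A = 4πr² = 4π × (5.68×10^10)² = 4.05×10^22 m².
P = σAT⁴ = 5.67×10⁻⁸ × 4.05×10^22 × (2826)⁴ = 5.67×10⁻⁸ × 4.05×10^22 × 6.38×10^13.
P = 1.47×10^29 W.

P ≈ 1.47×10^29 W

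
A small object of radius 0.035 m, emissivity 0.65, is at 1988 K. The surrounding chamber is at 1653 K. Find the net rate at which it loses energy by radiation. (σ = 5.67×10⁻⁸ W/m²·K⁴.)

Q ≈ 4630 W

A = 4πr² = 4π × (0.035)² = 0.0154 m².
Q = εσA(T⁴ − T_s⁴). T⁴ − T_s⁴ = (1988)⁴ − (1653)⁴ = 1.56×10^13 − 7.47×10^12 = 8.15×10^12 K⁴.
Q = 0.65 × 5.67×10⁻⁸ × 0.0154 × 8.15×10^12 = 4630 W.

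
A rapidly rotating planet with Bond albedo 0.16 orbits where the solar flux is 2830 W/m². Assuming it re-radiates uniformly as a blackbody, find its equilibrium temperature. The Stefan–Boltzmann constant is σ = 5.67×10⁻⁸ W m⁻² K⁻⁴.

T ≈ 320 K

Power absorbed = (1−a)S·πR²; power emitted = 4πR²σT⁴. Equating and cancelling πR²:
T = ((1−a)S / 4σ)^(1/4) = (2380 / (4 × 5.67×10⁻⁸))^(1/4) = (1.05×10^10)^(1/4).
T = 320 K.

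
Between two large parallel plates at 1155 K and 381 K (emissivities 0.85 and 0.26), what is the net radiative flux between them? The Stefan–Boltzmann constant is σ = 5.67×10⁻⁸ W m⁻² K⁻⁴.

For two large parallel gray plates, q = σ(T₁⁴ − T₂⁴) / (1/ε₁ + 1/ε₂ − 1).
1/ε₁ + 1/ε₂ − 1 = 1/0.85 + 1/0.26 − 1 = 4.023.
T₁⁴ − T₂⁴ = 1.78×10^12 − 2.11×10^10 = 1.76×10^12 K⁴.
q = 5.67×10⁻⁸ × 1.76×10^12 / 4.023 = 24800 W/m².

q ≈ 24800 W/m²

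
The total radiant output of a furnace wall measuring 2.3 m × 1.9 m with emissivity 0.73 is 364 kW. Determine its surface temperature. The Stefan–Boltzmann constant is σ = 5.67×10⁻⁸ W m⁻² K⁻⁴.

T ≈ 1190 K

A = 2.3 × 1.9 = 4.37 m².
From P = εσAT⁴, T = (P / εσA)^(1/4) = (3.64×10^5 / (0.73 × 5.67×10⁻⁸ × 4.37))^(1/4).
T = (2.01×10^12)^(1/4) = 1190 K.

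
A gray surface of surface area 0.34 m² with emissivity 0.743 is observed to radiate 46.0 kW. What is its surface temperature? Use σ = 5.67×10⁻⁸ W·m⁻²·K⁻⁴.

From P = εσAT⁴, T = (P / εσA)^(1/4) = (46000 / (0.743 × 5.67×10⁻⁸ × 0.340))^(1/4).
T = (3.21×10^12)^(1/4) = 1340 K.

T ≈ 1340 K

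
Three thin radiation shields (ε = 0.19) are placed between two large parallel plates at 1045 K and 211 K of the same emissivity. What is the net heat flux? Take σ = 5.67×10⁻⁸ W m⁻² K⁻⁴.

Each of the 4 gaps contributes resistance (2/ε − 1) = 2/0.19 − 1 = 9.526; total = 38.11.
q = σ(T₁⁴ − T₂⁴) / 38.11 = 5.67×10⁻⁸ × 1.19×10^12 / 38.11 = 1770 W/m².

q ≈ 1770 W/m²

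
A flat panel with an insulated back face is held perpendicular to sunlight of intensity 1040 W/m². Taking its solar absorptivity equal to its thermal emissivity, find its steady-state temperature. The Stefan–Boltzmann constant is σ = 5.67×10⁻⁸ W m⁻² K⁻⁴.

T ≈ 368 K

Absorbed flux αS = emitted flux εσT⁴ (one radiating face); with α = ε, T = (S/σ)^(1/4).
T = (1040 / 5.67×10⁻⁸)^(1/4) = (1.83×10^10)^(1/4).
T = 368 K.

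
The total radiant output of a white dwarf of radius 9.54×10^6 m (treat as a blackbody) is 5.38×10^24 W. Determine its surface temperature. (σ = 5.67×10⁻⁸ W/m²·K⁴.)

A = 4πr² = 4π × (9.54×10^6)² = 1.14×10^15 m².
From P = σAT⁴, T = (P / σA)^(1/4) = (5.38×10^24 / (5.67×10⁻⁸ × 1.14×10^15))^(1/4).
T = (8.30×10^16)^(1/4) = 17000 K.

T ≈ 17000 K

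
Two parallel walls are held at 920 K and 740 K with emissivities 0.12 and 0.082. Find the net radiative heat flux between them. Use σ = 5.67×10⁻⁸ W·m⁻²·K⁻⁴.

q ≈ 1210 W/m²

For two large parallel gray plates, q = σ(T₁⁴ − T₂⁴) / (1/ε₁ + 1/ε₂ − 1).
1/ε₁ + 1/ε₂ − 1 = 1/0.12 + 1/0.082 − 1 = 19.53.
T₁⁴ − T₂⁴ = 7.16×10^11 − 3.00×10^11 = 4.17×10^11 K⁴.
q = 5.67×10⁻⁸ × 4.17×10^11 / 19.53 = 1210 W/m².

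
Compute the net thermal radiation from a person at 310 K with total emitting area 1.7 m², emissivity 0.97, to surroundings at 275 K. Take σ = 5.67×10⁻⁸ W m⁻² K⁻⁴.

Q = εσA(T⁴ − T_s⁴). T⁴ − T_s⁴ = (310)⁴ − (275)⁴ = 9.24×10^9 − 5.72×10^9 = 3.52×10^9 K⁴.
Q = 0.97 × 5.67×10⁻⁸ × 1.70 × 3.52×10^9 = 329 W.

Q ≈ 329 W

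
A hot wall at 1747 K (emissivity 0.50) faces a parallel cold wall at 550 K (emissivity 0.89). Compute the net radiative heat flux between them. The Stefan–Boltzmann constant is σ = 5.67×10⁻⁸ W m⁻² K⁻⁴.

For two large parallel gray plates, q = σ(T₁⁴ − T₂⁴) / (1/ε₁ + 1/ε₂ − 1).
1/ε₁ + 1/ε₂ − 1 = 1/0.50 + 1/0.89 − 1 = 2.124.
T₁⁴ − T₂⁴ = 9.31×10^12 − 9.15×10^10 = 9.22×10^12 K⁴.
q = 5.67×10⁻⁸ × 9.22×10^12 / 2.124 = 2.46×10^5 W/m².

q ≈ 2.46×10^5 W/m²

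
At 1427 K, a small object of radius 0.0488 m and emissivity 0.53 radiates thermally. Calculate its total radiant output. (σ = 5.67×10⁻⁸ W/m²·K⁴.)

P ≈ 3730 W

A = 4πr² = 4π × (0.0488)² = 0.0299 m².
Stefan–Boltzmann: P = εσAT⁴ = 0.53 × 5.67×10⁻⁸ × 0.0299 × (1427)⁴ = 0.53 × 5.67×10⁻⁸ × 0.0299 × 4.15×10^12.
P = 3730 W.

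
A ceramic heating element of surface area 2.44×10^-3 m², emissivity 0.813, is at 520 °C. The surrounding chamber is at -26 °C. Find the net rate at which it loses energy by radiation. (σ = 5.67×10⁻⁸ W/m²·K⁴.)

Convert: 520 °C = 793 K; -26 °C = 247 K.
Q = εσA(T⁴ − T_s⁴). T⁴ − T_s⁴ = (793)⁴ − (247)⁴ = 3.95×10^11 − 3.72×10^9 = 3.92×10^11 K⁴.
Q = 0.813 × 5.67×10⁻⁸ × 2.44×10^-3 × 3.92×10^11 = 44.1 W.

Q ≈ 44.1 W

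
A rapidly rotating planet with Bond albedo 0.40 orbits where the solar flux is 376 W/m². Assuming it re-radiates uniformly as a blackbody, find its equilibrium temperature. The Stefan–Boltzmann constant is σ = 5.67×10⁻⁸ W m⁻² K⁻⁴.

T ≈ 178 K

Power absorbed = (1−a)S·πR²; power emitted = 4πR²σT⁴. Equating and cancelling πR²:
T = ((1−a)S / 4σ)^(1/4) = (226 / (4 × 5.67×10⁻⁸))^(1/4) = (9.95×10^8)^(1/4).
T = 178 K.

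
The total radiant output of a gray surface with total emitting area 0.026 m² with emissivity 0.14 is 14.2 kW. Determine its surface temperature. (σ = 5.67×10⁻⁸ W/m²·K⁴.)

From P = εσAT⁴, T = (P / εσA)^(1/4) = (14200 / (0.14 × 5.67×10⁻⁸ × 0.0260))^(1/4).
T = (6.88×10^13)^(1/4) = 2880 K.

T ≈ 2880 K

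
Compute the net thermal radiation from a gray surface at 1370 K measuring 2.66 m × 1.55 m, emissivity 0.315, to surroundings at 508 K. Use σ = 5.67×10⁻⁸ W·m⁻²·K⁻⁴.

A = 2.66 × 1.55 = 4.12 m².
Q = εσA(T⁴ − T_s⁴). T⁴ − T_s⁴ = (1370)⁴ − (508)⁴ = 3.52×10^12 − 6.66×10^10 = 3.46×10^12 K⁴.
Q = 0.315 × 5.67×10⁻⁸ × 4.12 × 3.46×10^12 = 2.55×10^5 W.

Q ≈ 2.55×10^5 W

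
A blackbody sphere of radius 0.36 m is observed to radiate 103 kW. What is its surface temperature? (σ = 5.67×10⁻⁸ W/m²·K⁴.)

A = 4πr² = 4π × (0.36)² = 1.63 m².
From P = σAT⁴, T = (P / σA)^(1/4) = (1.03×10^5 / (5.67×10⁻⁸ × 1.63))^(1/4).
T = (1.12×10^12)^(1/4) = 1030 K.

T ≈ 1030 K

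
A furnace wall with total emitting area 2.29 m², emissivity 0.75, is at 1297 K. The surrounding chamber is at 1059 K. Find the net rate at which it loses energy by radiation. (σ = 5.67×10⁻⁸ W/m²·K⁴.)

Q = εσA(T⁴ − T_s⁴). T⁴ − T_s⁴ = (1297)⁴ − (1059)⁴ = 2.83×10^12 − 1.26×10^12 = 1.57×10^12 K⁴.
Q = 0.75 × 5.67×10⁻⁸ × 2.29 × 1.57×10^12 = 1.53×10^5 W.

Q ≈ 1.53×10^5 W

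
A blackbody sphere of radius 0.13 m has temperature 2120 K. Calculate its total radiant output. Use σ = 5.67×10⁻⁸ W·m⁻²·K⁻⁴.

A = 4πr² = 4π × (0.13)² = 0.212 m².
P = σAT⁴ = 5.67×10⁻⁸ × 0.212 × (2120)⁴ = 5.67×10⁻⁸ × 0.212 × 2.02×10^13.
P = 2.43×10^5 W.

P ≈ 2.43×10^5 W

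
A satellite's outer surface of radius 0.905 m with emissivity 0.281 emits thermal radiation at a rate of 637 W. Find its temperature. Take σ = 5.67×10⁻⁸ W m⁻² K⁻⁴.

T ≈ 250 K

A = 4πr² = 4π × (0.905)² = 10.3 m².
From P = εσAT⁴, T = (P / εσA)^(1/4) = (637 / (0.281 × 5.67×10⁻⁸ × 10.3))^(1/4).
T = (3.88×10^9)^(1/4) = 250 K.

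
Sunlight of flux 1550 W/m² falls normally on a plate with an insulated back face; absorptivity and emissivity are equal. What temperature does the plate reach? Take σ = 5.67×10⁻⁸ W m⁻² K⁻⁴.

Absorbed flux αS = emitted flux εσT⁴ (one radiating face); with α = ε, T = (S/σ)^(1/4).
T = (1550 / 5.67×10⁻⁸)^(1/4) = (2.73×10^10)^(1/4).
T = 407 K.

T ≈ 407 K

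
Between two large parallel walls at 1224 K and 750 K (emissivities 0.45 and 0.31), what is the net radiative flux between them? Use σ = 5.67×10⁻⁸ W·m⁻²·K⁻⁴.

q ≈ 24600 W/m²

For two large parallel gray plates, q = σ(T₁⁴ − T₂⁴) / (1/ε₁ + 1/ε₂ − 1).
1/ε₁ + 1/ε₂ − 1 = 1/0.45 + 1/0.31 − 1 = 4.448.
T₁⁴ − T₂⁴ = 2.24×10^12 − 3.16×10^11 = 1.93×10^12 K⁴.
q = 5.67×10⁻⁸ × 1.93×10^12 / 4.448 = 24600 W/m².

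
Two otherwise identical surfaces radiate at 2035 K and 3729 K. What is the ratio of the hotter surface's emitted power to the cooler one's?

ratio ≈ 11.3

P ∝ T⁴, so the ratio is (3729/2035)⁴ = (1.832)⁴ = 11.3.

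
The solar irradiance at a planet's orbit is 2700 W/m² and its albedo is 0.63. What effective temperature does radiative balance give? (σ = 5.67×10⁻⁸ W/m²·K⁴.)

Power absorbed = (1−a)S·πR²; power emitted = 4πR²σT⁴. Equating and cancelling πR²:
T = ((1−a)S / 4σ)^(1/4) = (999 / (4 × 5.67×10⁻⁸))^(1/4) = (4.40×10^9)^(1/4).
T = 258 K.

T ≈ 258 K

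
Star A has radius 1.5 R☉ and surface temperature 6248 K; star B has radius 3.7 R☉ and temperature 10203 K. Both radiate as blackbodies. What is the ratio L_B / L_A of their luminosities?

L_B/L_A ≈ 43.3

L = 4πR²σT⁴ ∝ R²T⁴, so L_B/L_A = (3.7/1.5)² × (10203/6248)⁴ = 6.08 × 7.11 = 43.3.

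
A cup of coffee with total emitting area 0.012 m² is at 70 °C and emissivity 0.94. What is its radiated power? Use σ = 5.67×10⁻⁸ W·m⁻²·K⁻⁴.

70 °C = 343 K.
Stefan–Boltzmann: P = εσAT⁴ = 0.94 × 5.67×10⁻⁸ × 0.0120 × (343)⁴ = 0.94 × 5.67×10⁻⁸ × 0.0120 × 1.38×10^10.
P = 8.85 W.

P ≈ 8.85 W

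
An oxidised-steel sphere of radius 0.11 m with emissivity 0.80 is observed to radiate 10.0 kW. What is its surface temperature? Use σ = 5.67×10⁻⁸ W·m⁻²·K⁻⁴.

T ≈ 1100 K

A = 4πr² = 4π × (0.11)² = 0.152 m².
From P = εσAT⁴, T = (P / εσA)^(1/4) = (10000 / (0.80 × 5.67×10⁻⁸ × 0.152))^(1/4).
T = (1.45×10^12)^(1/4) = 1100 K.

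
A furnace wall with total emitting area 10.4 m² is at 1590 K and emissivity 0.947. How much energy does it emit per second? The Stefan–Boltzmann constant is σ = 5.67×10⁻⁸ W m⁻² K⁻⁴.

P = εσAT⁴ = 0.947 × 5.67×10⁻⁸ × 10.4 × (1590)⁴ = 0.947 × 5.67×10⁻⁸ × 10.4 × 6.39×10^12.
P = 3.57×10^6 W.

P ≈ 3.57×10^6 W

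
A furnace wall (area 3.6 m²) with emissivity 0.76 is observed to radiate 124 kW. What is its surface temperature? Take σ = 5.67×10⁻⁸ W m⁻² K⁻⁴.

T ≈ 946 K

From P = εσAT⁴, T = (P / εσA)^(1/4) = (1.24×10^5 / (0.76 × 5.67×10⁻⁸ × 3.60))^(1/4).
T = (7.99×10^11)^(1/4) = 946 K.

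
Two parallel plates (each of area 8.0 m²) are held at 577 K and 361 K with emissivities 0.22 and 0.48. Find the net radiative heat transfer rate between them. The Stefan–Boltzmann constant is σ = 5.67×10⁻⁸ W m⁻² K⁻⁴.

For two large parallel gray plates, q = σ(T₁⁴ − T₂⁴) / (1/ε₁ + 1/ε₂ − 1).
1/ε₁ + 1/ε₂ − 1 = 1/0.22 + 1/0.48 − 1 = 5.629.
T₁⁴ − T₂⁴ = 1.11×10^11 − 1.70×10^10 = 9.39×10^10 K⁴.
q = 5.67×10⁻⁸ × 9.39×10^10 / 5.629 = 945 W/m².
Q = q·A = 945 × 8.0 = 7560 W.

Q ≈ 7560 W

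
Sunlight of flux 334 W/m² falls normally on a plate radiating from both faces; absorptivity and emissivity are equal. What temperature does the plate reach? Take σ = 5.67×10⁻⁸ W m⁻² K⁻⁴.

Absorbed flux αS = emitted flux 2εσT⁴ per unit area; with α = ε this gives T = (S/2σ)^(1/4).
T = (334 / (2 × 5.67×10⁻⁸))^(1/4) = (2.95×10^9)^(1/4).
T = 233 K.

T ≈ 233 K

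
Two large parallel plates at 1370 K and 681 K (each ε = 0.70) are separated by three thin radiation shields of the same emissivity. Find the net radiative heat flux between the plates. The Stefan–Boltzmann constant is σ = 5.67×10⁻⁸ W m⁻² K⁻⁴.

Each of the 4 gaps contributes resistance (2/ε − 1) = 2/0.70 − 1 = 1.857; total = 7.429.
q = σ(T₁⁴ − T₂⁴) / 7.429 = 5.67×10⁻⁸ × 3.31×10^12 / 7.429 = 25200 W/m².

q ≈ 25200 W/m²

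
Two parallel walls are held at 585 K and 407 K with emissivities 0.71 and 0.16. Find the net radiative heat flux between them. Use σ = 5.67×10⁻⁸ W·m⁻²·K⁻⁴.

q ≈ 764 W/m²

For two large parallel gray plates, q = σ(T₁⁴ − T₂⁴) / (1/ε₁ + 1/ε₂ − 1).
1/ε₁ + 1/ε₂ − 1 = 1/0.71 + 1/0.16 − 1 = 6.658.
T₁⁴ − T₂⁴ = 1.17×10^11 − 2.74×10^10 = 8.97×10^10 K⁴.
q = 5.67×10⁻⁸ × 8.97×10^10 / 6.658 = 764 W/m².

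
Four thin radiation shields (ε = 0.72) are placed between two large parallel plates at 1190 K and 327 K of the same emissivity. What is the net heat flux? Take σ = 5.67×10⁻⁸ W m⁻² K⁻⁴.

Each of the 5 gaps contributes resistance (2/ε − 1) = 2/0.72 − 1 = 1.778; total = 8.889.
q = σ(T₁⁴ − T₂⁴) / 8.889 = 5.67×10⁻⁸ × 1.99×10^12 / 8.889 = 12700 W/m².

q ≈ 12700 W/m²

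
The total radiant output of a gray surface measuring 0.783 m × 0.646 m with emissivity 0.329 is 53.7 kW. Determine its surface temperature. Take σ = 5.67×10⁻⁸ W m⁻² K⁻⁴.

T ≈ 1540 K

A = 0.783 × 0.646 = 0.506 m².
From P = εσAT⁴, T = (P / εσA)^(1/4) = (53700 / (0.329 × 5.67×10⁻⁸ × 0.506))^(1/4).
T = (5.69×10^12)^(1/4) = 1540 K.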